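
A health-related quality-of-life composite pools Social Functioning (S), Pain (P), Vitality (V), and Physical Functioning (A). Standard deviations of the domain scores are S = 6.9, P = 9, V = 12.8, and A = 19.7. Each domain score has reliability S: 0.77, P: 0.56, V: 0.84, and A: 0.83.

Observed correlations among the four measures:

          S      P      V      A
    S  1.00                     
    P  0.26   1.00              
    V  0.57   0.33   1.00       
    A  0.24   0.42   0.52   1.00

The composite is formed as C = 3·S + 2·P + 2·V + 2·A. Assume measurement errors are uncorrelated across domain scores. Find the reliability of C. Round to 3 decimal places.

0.900

Var(C) = 3²·6.9² + 2²·9² + 2²·12.8² + 2²·19.7² + 2·[6·6.9·9·0.26 + 6·6.9·12.8·0.57 + 6·6.9·19.7·0.24 + 4·9·12.8·0.33 + 4·9·19.7·0.42 + 4·12.8·19.7·0.52] = 2960.21 + 3138.18 = 6098.39.
With uncorrelated errors the cross-covariances are all true-score covariance, so they carry over unchanged; only the diagonal terms shrink to ρᵢσᵢ².
True-score variance = [3²·6.9²·0.77 + 2²·9²·0.56 + 2²·12.8²·0.84 + 2²·19.7²·0.83] + 3138.18 = 2350.34 + 3138.18 = 5488.52.
Reliability = 5488.52 / 6098.39 = 0.900.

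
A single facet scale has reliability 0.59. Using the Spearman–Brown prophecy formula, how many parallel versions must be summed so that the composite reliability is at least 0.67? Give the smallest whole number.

2

k ≥ ρ*(1−ρ₁)/(ρ₁(1−ρ*)) = 0.67·0.41 / (0.59·0.33) = 1.411.
Smallest integer k = 2.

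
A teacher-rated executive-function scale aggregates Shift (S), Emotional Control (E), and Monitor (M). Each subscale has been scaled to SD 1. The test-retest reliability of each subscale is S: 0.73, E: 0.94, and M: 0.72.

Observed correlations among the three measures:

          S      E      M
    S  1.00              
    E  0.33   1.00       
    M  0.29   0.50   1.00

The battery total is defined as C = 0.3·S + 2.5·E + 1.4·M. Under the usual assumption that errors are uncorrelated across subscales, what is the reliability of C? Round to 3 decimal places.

Var(C) = 0.3² + 2.5² + 1.4² + 2·[0.75·0.33 + 0.42·0.29 + 3.5·0.50] = 8.3 + 4.2386 = 12.5386.
With uncorrelated errors the cross-covariances are all true-score covariance, so they carry over unchanged; only the diagonal terms shrink to ρᵢσᵢ².
True-score variance = [0.3²·0.73 + 2.5²·0.94 + 1.4²·0.72] + 4.2386 = 7.3519 + 4.2386 = 11.5905.
Reliability = 11.5905 / 12.5386 = 0.924.

0.924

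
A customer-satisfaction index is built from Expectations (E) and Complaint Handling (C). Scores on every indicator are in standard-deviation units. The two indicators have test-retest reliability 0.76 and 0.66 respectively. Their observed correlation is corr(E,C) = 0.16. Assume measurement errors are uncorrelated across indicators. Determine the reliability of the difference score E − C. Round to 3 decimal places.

Var(E−C) = 1 + 1 − 2·0.16 = 2 − 0.32 = 1.68.
Under uncorrelated errors the observed covariances equal the true-score covariances, so only the own-variance terms attenuate.
True-score variance = [0.76 + 0.66] − 0.32 = 1.42 − 0.32 = 1.1.
Reliability = 1.1 / 1.68 = 0.655.

0.655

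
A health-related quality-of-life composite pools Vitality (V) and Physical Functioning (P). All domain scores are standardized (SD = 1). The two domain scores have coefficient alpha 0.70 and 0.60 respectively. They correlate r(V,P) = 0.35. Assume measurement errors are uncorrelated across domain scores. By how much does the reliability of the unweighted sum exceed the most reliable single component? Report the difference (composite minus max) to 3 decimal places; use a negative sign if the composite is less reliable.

0.041

Var(sum) = 2 + 0.7 = 2.7; true-score variance = 1.3 + 0.7 = 2; composite reliability = 0.7407.
Max component reliability = 0.7000.
Difference = 0.7407 − 0.7000 = 0.041.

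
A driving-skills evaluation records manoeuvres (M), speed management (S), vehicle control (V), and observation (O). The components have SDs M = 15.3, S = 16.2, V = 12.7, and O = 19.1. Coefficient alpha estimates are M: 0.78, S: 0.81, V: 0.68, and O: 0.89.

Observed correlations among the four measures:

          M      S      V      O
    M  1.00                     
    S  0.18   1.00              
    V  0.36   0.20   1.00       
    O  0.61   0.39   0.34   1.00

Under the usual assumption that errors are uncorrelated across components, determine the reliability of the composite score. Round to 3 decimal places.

Var(M+S+V+O) = 15.3² + 16.2² + 12.7² + 19.1² + 2·[15.3·16.2·0.18 + 15.3·12.7·0.36 + 15.3·19.1·0.61 + 16.2·12.7·0.20 + 16.2·19.1·0.39 + 12.7·19.1·0.34] = 1022.63 + 1074.24 = 2096.87.
Because errors are independent across components, Cov(Tᵢ,Tⱼ) = Cov(Xᵢ,Xⱼ); the off-diagonal part of the true-score variance is the same as above.
True-score variance = [15.3²·0.78 + 16.2²·0.81 + 12.7²·0.68 + 19.1²·0.89] + 1074.24 = 829.525 + 1074.24 = 1903.77.
Reliability = 1903.77 / 2096.87 = 0.908.

0.908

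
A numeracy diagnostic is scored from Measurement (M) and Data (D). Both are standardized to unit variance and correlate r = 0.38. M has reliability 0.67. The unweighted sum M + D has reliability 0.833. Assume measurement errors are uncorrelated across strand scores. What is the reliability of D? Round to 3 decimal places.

0.869

Var(M+D) = 2 + 2·0.38 = 2.760.
True-score variance = ρ_M + ρ_D + 2·0.38, so 0.833 = (0.67 + ρ_D + 0.76) / 2.760.
ρ_D = 0.833·2.760 − 0.67 − 0.76 = 0.869.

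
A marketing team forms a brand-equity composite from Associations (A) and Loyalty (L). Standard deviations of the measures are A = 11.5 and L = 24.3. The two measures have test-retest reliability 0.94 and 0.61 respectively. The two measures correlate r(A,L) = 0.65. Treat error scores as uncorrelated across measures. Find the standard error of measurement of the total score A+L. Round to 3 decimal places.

Var(total) = 722.74 + 363.285 = 1086.03.
True-score variance = 484.514 + 363.285 = 847.799, so reliability = 0.7806.
Error variance = 1086.03 − 847.799 = 238.226; SEM = √238.226 = 15.435.

15.435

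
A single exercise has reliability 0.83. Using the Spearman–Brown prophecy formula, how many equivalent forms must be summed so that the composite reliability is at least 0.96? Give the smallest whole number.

k ≥ ρ*(1−ρ₁)/(ρ₁(1−ρ*)) = 0.96·0.17 / (0.83·0.04) = 4.916.
Smallest integer k = 5.

5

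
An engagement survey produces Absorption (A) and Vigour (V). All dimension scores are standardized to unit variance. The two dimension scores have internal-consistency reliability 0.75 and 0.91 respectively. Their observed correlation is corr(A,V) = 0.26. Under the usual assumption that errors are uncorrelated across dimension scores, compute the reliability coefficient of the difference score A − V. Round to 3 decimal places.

0.770

Var(A−V) = 1 + 1 − 2·0.26 = 2 − 0.52 = 1.48.
Under uncorrelated errors the observed covariances equal the true-score covariances, so only the own-variance terms attenuate.
True-score variance = [0.75 + 0.91] − 0.52 = 1.66 − 0.52 = 1.14.
Reliability = 1.14 / 1.48 = 0.770.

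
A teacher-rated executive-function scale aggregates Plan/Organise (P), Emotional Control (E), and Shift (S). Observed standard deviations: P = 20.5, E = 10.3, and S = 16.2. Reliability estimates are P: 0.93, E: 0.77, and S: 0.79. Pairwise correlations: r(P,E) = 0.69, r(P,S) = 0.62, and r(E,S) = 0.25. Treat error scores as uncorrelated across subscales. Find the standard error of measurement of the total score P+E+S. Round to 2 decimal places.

Var(total) = 788.78 + 786.621 = 1575.4.
True-score variance = 679.849 + 786.621 = 1466.47, so reliability = 0.9309.
Error variance = 1575.4 − 1466.47 = 108.931; SEM = √108.931 = 10.44.

10.44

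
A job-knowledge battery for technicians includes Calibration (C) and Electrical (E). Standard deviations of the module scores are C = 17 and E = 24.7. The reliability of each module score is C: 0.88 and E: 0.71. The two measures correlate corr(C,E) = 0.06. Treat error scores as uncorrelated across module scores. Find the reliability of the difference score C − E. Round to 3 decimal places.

Var(C−E) = 17² + 24.7² − 2·17·24.7·0.06 = 899.09 − 50.388 = 848.702.
Under uncorrelated errors the observed covariances equal the true-score covariances, so only the own-variance terms attenuate.
True-score variance = [17²·0.88 + 24.7²·0.71] − 50.388 = 687.484 − 50.388 = 637.096.
Reliability = 637.096 / 848.702 = 0.751.

0.751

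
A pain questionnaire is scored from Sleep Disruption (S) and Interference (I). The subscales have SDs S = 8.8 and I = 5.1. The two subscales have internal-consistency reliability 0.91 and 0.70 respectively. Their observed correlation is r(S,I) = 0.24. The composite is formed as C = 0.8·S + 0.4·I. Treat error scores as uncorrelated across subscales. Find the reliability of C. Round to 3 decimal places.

Var(C) = 0.8²·8.8² + 0.4²·5.1² + 2·[0.32·8.8·5.1·0.24] = 53.7232 + 6.89357 = 60.6168.
Because errors are independent across components, Cov(Tᵢ,Tⱼ) = Cov(Xᵢ,Xⱼ); the off-diagonal part of the true-score variance is the same as above.
True-score variance = [0.8²·8.8²·0.91 + 0.4²·5.1²·0.70] + 6.89357 = 48.0142 + 6.89357 = 54.9077.
Reliability = 54.9077 / 60.6168 = 0.906.

0.906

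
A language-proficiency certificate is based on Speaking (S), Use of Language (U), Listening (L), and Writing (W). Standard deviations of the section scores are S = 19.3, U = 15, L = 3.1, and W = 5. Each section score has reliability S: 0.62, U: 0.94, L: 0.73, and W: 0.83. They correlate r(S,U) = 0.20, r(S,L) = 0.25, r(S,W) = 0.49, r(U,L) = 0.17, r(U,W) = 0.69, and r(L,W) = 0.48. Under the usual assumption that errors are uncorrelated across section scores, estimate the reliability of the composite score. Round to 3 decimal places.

Var(S+U+L+W) = 19.3² + 15² + 3.1² + 5² + 2·[19.3·15·0.20 + 19.3·3.1·0.25 + 19.3·5·0.49 + 15·3.1·0.17 + 15·5·0.69 + 3.1·5·0.48] = 632.1 + 374.475 = 1006.58.
With uncorrelated errors the cross-covariances are all true-score covariance, so they carry over unchanged; only the diagonal terms shrink to ρᵢσᵢ².
True-score variance = [19.3²·0.62 + 15²·0.94 + 3.1²·0.73 + 5²·0.83] + 374.475 = 470.209 + 374.475 = 844.684.
Reliability = 844.684 / 1006.58 = 0.839.

0.839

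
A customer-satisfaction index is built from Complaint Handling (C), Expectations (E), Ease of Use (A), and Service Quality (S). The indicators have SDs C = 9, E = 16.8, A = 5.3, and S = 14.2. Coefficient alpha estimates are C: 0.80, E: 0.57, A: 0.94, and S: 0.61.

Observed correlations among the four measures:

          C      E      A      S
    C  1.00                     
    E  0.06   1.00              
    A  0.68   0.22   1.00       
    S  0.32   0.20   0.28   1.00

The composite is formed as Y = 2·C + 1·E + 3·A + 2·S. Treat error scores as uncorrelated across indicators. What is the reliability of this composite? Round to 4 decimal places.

Var(Y) = 2²·9² + 16.8² + 3²·5.3² + 2²·14.2² + 2·[2·9·16.8·0.06 + 6·9·5.3·0.68 + 4·9·14.2·0.32 + 3·16.8·5.3·0.22 + 2·16.8·14.2·0.20 + 6·5.3·14.2·0.28] = 1665.61 + 1313.94 = 2979.55.
With uncorrelated errors the cross-covariances are all true-score covariance, so they carry over unchanged; only the diagonal terms shrink to ρᵢσᵢ².
True-score variance = [2²·9²·0.80 + 16.8²·0.57 + 3²·5.3²·0.94 + 2²·14.2²·0.61] + 1313.94 = 1149.72 + 1313.94 = 2463.66.
Reliability = 2463.66 / 2979.55 = 0.8269.

0.8269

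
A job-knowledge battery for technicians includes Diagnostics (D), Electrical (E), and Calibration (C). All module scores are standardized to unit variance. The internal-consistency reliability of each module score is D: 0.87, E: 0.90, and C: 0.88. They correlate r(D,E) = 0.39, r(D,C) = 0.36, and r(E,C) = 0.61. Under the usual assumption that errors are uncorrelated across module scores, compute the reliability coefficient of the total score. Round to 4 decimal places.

0.9388

Var(D+E+C) = 3 + 2·[0.39 + 0.36 + 0.61] = 3 + 2.72 = 5.72.
With uncorrelated errors the cross-covariances are all true-score covariance, so they carry over unchanged; only the diagonal terms shrink to ρᵢσᵢ².
True-score variance = [0.87 + 0.90 + 0.88] + 2.72 = 2.65 + 2.72 = 5.37.
Reliability = 5.37 / 5.72 = 0.9388.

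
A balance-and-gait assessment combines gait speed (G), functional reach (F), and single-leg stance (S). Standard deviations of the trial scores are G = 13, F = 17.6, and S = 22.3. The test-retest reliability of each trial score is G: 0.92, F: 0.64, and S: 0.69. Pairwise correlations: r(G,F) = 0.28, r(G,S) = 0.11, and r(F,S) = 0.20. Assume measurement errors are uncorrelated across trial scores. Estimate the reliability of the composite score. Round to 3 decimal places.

Var(G+F+S) = 13² + 17.6² + 22.3² + 2·[13·17.6·0.28 + 13·22.3·0.11 + 17.6·22.3·0.20] = 976.05 + 348.898 = 1324.95.
With uncorrelated errors the cross-covariances are all true-score covariance, so they carry over unchanged; only the diagonal terms shrink to ρᵢσᵢ².
True-score variance = [13²·0.92 + 17.6²·0.64 + 22.3²·0.69] + 348.898 = 696.856 + 348.898 = 1045.75.
Reliability = 1045.75 / 1324.95 = 0.789.

0.789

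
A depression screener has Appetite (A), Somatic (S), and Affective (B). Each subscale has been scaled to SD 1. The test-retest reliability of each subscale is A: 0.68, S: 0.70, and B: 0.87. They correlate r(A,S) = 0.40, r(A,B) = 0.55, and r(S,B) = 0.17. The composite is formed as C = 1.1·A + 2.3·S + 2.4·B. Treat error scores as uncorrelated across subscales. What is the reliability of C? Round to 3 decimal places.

0.857

Var(C) = 1.1² + 2.3² + 2.4² + 2·[2.53·0.40 + 2.64·0.55 + 5.52·0.17] = 12.26 + 6.8048 = 19.0648.
With uncorrelated errors the cross-covariances are all true-score covariance, so they carry over unchanged; only the diagonal terms shrink to ρᵢσᵢ².
True-score variance = [1.1²·0.68 + 2.3²·0.70 + 2.4²·0.87] + 6.8048 = 9.537 + 6.8048 = 16.3418.
Reliability = 16.3418 / 19.0648 = 0.857.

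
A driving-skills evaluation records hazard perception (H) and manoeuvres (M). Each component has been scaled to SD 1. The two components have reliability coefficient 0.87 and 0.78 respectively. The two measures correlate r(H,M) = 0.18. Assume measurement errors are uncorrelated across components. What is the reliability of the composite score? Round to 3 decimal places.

Var(H+M) = 2 + 2·[0.18] = 2 + 0.36 = 2.36.
Because errors are independent across components, Cov(Tᵢ,Tⱼ) = Cov(Xᵢ,Xⱼ); the off-diagonal part of the true-score variance is the same as above.
True-score variance = [0.87 + 0.78] + 0.36 = 1.65 + 0.36 = 2.01.
Reliability = 2.01 / 2.36 = 0.852.

0.852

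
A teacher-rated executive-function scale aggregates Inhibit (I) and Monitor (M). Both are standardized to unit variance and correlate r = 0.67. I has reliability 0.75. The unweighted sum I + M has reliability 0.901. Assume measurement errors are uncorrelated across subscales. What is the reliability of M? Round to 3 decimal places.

Var(I+M) = 2 + 2·0.67 = 3.340.
True-score variance = ρ_I + ρ_M + 2·0.67, so 0.901 = (0.75 + ρ_M + 1.34) / 3.340.
ρ_M = 0.901·3.340 − 0.75 − 1.34 = 0.919.

0.919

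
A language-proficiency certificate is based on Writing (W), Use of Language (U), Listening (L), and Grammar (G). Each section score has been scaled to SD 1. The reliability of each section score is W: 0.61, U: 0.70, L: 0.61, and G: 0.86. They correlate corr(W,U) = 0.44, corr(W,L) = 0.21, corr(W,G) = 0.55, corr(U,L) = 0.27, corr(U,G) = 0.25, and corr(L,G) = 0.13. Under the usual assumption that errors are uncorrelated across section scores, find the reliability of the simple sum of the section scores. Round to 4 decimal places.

Var(W+U+L+G) = 4 + 2·[0.44 + 0.21 + 0.55 + 0.27 + 0.25 + 0.13] = 4 + 3.7 = 7.7.
Under uncorrelated errors the observed covariances equal the true-score covariances, so only the own-variance terms attenuate.
True-score variance = [0.61 + 0.70 + 0.61 + 0.86] + 3.7 = 2.78 + 3.7 = 6.48.
Reliability = 6.48 / 7.7 = 0.8416.

0.8416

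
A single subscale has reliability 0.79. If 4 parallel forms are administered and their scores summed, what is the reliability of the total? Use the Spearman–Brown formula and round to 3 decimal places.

0.938

ρ_k = kρ / (1 + (k−1)ρ) = 4·0.79 / (1 + 3·0.79) = 3.160 / 3.370 = 0.938.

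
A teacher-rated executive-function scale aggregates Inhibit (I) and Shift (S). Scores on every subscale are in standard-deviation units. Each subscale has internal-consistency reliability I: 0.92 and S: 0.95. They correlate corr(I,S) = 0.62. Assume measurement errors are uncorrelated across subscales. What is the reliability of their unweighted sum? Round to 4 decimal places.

Var(I+S) = 2 + 2·[0.62] = 2 + 1.24 = 3.24.
Because errors are independent across components, Cov(Tᵢ,Tⱼ) = Cov(Xᵢ,Xⱼ); the off-diagonal part of the true-score variance is the same as above.
True-score variance = [0.92 + 0.95] + 1.24 = 1.87 + 1.24 = 3.11.
Reliability = 3.11 / 3.24 = 0.9599.

0.9599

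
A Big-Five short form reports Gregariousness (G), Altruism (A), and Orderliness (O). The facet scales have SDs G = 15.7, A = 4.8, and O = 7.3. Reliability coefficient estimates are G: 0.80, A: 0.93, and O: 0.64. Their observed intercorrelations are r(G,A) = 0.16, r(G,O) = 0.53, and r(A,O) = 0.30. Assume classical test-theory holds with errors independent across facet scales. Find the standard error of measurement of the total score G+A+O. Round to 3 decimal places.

Var(total) = 322.82 + 166.626 = 489.446.
True-score variance = 252.725 + 166.626 = 419.351, so reliability = 0.8568.
Error variance = 489.446 − 419.351 = 70.0952; SEM = √70.0952 = 8.372.

8.372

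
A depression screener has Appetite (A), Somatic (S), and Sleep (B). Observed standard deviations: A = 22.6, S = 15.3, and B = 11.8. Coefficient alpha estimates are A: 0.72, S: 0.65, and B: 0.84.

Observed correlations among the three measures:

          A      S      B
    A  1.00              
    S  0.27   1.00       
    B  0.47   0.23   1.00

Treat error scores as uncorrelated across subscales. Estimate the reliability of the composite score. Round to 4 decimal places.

Var(A+S+B) = 22.6² + 15.3² + 11.8² + 2·[22.6·15.3·0.27 + 22.6·11.8·0.47 + 15.3·11.8·0.23] = 884.09 + 520.449 = 1404.54.
With uncorrelated errors the cross-covariances are all true-score covariance, so they carry over unchanged; only the diagonal terms shrink to ρᵢσᵢ².
True-score variance = [22.6²·0.72 + 15.3²·0.65 + 11.8²·0.84] + 520.449 = 636.867 + 520.449 = 1157.32.
Reliability = 1157.32 / 1404.54 = 0.8240.

0.8240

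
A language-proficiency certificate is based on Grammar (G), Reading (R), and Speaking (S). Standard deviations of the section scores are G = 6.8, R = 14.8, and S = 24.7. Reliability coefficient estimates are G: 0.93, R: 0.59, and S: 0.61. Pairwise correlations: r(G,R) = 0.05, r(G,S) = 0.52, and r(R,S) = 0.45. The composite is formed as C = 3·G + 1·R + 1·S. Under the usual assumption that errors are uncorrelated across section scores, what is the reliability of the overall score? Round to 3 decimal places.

Var(C) = 3²·6.8² + 14.8² + 24.7² + 2·[3·6.8·14.8·0.05 + 3·6.8·24.7·0.52 + 14.8·24.7·0.45] = 1245.29 + 883.231 = 2128.52.
Because errors are independent across components, Cov(Tᵢ,Tⱼ) = Cov(Xᵢ,Xⱼ); the off-diagonal part of the true-score variance is the same as above.
True-score variance = [3²·6.8²·0.93 + 14.8²·0.59 + 24.7²·0.61] + 883.231 = 888.417 + 883.231 = 1771.65.
Reliability = 1771.65 / 2128.52 = 0.832.

0.832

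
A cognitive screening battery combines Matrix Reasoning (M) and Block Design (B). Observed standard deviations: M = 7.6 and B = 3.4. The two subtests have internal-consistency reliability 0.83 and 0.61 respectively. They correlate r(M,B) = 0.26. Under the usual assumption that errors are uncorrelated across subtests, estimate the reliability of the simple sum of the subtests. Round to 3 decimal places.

Var(M+B) = 7.6² + 3.4² + 2·[7.6·3.4·0.26] = 69.32 + 13.4368 = 82.7568.
Under uncorrelated errors the observed covariances equal the true-score covariances, so only the own-variance terms attenuate.
True-score variance = [7.6²·0.83 + 3.4²·0.61] + 13.4368 = 54.9924 + 13.4368 = 68.4292.
Reliability = 68.4292 / 82.7568 = 0.827.

0.827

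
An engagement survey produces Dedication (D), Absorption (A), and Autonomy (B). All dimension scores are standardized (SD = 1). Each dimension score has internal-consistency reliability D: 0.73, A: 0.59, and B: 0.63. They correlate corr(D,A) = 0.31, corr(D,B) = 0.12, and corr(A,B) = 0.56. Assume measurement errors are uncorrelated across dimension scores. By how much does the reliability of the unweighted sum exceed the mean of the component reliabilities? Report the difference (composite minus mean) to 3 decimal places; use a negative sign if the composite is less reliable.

0.139

Var(sum) = 3 + 1.98 = 4.98; true-score variance = 1.95 + 1.98 = 3.93; composite reliability = 0.7892.
Mean component reliability = 0.6500.
Difference = 0.7892 − 0.6500 = 0.139.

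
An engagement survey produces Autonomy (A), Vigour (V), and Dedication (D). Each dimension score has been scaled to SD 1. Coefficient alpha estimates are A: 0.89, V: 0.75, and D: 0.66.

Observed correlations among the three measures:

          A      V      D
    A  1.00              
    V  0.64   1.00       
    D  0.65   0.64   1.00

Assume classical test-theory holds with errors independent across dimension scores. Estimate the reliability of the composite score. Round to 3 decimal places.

0.898

Var(A+V+D) = 3 + 2·[0.64 + 0.65 + 0.64] = 3 + 3.86 = 6.86.
Because errors are independent across components, Cov(Tᵢ,Tⱼ) = Cov(Xᵢ,Xⱼ); the off-diagonal part of the true-score variance is the same as above.
True-score variance = [0.89 + 0.75 + 0.66] + 3.86 = 2.3 + 3.86 = 6.16.
Reliability = 6.16 / 6.86 = 0.898.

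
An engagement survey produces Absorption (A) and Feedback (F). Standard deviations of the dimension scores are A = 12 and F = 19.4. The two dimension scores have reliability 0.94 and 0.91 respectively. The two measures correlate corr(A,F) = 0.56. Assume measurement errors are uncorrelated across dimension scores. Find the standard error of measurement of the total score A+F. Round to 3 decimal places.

Var(total) = 520.36 + 260.736 = 781.096.
True-score variance = 477.848 + 260.736 = 738.584, so reliability = 0.9456.
Error variance = 781.096 − 738.584 = 42.5124; SEM = √42.5124 = 6.520.

6.520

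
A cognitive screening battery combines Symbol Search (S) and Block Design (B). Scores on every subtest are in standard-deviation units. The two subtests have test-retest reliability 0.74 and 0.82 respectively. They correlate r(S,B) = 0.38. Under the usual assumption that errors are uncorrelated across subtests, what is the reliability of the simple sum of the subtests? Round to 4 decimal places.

Var(S+B) = 2 + 2·[0.38] = 2 + 0.76 = 2.76.
Because errors are independent across components, Cov(Tᵢ,Tⱼ) = Cov(Xᵢ,Xⱼ); the off-diagonal part of the true-score variance is the same as above.
True-score variance = [0.74 + 0.82] + 0.76 = 1.56 + 0.76 = 2.32.
Reliability = 2.32 / 2.76 = 0.8406.

0.8406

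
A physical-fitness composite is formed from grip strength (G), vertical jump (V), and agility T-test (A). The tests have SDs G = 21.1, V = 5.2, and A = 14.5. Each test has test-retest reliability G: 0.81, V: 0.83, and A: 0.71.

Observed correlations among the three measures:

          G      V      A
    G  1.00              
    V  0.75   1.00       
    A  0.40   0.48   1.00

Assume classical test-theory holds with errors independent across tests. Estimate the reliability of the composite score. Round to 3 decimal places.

0.871

Var(G+V+A) = 21.1² + 5.2² + 14.5² + 2·[21.1·5.2·0.75 + 21.1·14.5·0.40 + 5.2·14.5·0.48] = 682.5 + 481.724 = 1164.22.
Because errors are independent across components, Cov(Tᵢ,Tⱼ) = Cov(Xᵢ,Xⱼ); the off-diagonal part of the true-score variance is the same as above.
True-score variance = [21.1²·0.81 + 5.2²·0.83 + 14.5²·0.71] + 481.724 = 532.341 + 481.724 = 1014.06.
Reliability = 1014.06 / 1164.22 = 0.871.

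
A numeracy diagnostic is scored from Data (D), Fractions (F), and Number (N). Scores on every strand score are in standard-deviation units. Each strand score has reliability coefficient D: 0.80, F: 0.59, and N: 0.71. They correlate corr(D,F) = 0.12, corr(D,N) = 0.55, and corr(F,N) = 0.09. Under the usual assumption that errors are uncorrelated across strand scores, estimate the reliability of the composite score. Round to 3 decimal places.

0.801

Var(D+F+N) = 3 + 2·[0.12 + 0.55 + 0.09] = 3 + 1.52 = 4.52.
Under uncorrelated errors the observed covariances equal the true-score covariances, so only the own-variance terms attenuate.
True-score variance = [0.80 + 0.59 + 0.71] + 1.52 = 2.1 + 1.52 = 3.62.
Reliability = 3.62 / 4.52 = 0.801.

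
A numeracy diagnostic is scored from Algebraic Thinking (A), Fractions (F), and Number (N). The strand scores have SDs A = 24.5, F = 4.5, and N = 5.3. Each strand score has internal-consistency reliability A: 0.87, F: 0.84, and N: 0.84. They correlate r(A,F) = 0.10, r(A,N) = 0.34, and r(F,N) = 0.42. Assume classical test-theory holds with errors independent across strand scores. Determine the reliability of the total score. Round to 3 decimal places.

0.890

Var(A+F+N) = 24.5² + 4.5² + 5.3² + 2·[24.5·4.5·0.10 + 24.5·5.3·0.34 + 4.5·5.3·0.42] = 648.59 + 130.382 = 778.972.
Under uncorrelated errors the observed covariances equal the true-score covariances, so only the own-variance terms attenuate.
True-score variance = [24.5²·0.87 + 4.5²·0.84 + 5.3²·0.84] + 130.382 = 562.823 + 130.382 = 693.205.
Reliability = 693.205 / 778.972 = 0.890.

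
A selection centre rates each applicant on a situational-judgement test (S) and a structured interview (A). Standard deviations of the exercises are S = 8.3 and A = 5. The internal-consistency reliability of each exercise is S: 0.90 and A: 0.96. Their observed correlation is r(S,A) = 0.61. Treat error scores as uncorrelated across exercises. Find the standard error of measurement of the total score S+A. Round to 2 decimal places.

Var(total) = 93.89 + 50.63 = 144.52.
True-score variance = 86.001 + 50.63 = 136.631, so reliability = 0.9454.
Error variance = 144.52 − 136.631 = 7.889; SEM = √7.889 = 2.81.

2.81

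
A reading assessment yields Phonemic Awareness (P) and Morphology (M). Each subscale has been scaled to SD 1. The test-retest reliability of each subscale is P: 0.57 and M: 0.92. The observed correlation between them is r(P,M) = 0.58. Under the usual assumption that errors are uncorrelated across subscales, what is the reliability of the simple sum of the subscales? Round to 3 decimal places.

0.839

Var(P+M) = 2 + 2·[0.58] = 2 + 1.16 = 3.16.
Under uncorrelated errors the observed covariances equal the true-score covariances, so only the own-variance terms attenuate.
True-score variance = [0.57 + 0.92] + 1.16 = 1.49 + 1.16 = 2.65.
Reliability = 2.65 / 3.16 = 0.839.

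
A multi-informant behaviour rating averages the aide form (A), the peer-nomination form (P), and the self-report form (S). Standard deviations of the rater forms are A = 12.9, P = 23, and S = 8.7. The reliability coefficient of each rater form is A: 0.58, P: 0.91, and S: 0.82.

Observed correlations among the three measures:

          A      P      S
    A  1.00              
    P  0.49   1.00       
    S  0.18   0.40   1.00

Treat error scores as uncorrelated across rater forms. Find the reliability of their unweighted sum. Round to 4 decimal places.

0.8961

Var(A+P+S) = 12.9² + 23² + 8.7² + 2·[12.9·23·0.49 + 12.9·8.7·0.18 + 23·8.7·0.40] = 771.1 + 491.249 = 1262.35.
Under uncorrelated errors the observed covariances equal the true-score covariances, so only the own-variance terms attenuate.
True-score variance = [12.9²·0.58 + 23²·0.91 + 8.7²·0.82] + 491.249 = 639.974 + 491.249 = 1131.22.
Reliability = 1131.22 / 1262.35 = 0.8961.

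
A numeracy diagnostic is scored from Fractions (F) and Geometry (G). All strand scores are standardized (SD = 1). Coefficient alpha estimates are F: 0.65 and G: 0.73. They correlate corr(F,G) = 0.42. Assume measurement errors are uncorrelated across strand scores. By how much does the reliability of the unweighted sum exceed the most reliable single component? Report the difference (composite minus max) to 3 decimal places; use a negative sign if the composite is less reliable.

Var(sum) = 2 + 0.84 = 2.84; true-score variance = 1.38 + 0.84 = 2.22; composite reliability = 0.7817.
Max component reliability = 0.7300.
Difference = 0.7817 − 0.7300 = 0.052.

0.052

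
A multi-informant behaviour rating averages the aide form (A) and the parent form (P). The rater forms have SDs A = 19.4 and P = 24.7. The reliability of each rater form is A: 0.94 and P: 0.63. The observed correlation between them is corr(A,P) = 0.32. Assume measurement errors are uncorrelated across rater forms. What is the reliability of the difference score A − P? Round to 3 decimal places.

0.635

Var(A−P) = 19.4² + 24.7² − 2·19.4·24.7·0.32 = 986.45 − 306.675 = 679.775.
Under uncorrelated errors the observed covariances equal the true-score covariances, so only the own-variance terms attenuate.
True-score variance = [19.4²·0.94 + 24.7²·0.63] − 306.675 = 738.135 − 306.675 = 431.46.
Reliability = 431.46 / 679.775 = 0.635.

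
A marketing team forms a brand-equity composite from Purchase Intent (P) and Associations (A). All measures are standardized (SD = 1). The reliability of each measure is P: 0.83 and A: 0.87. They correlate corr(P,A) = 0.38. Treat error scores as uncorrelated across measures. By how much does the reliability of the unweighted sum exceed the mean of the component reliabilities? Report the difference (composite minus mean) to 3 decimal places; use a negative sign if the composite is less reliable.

Var(sum) = 2 + 0.76 = 2.76; true-score variance = 1.7 + 0.76 = 2.46; composite reliability = 0.8913.
Mean component reliability = 0.8500.
Difference = 0.8913 − 0.8500 = 0.041.

0.041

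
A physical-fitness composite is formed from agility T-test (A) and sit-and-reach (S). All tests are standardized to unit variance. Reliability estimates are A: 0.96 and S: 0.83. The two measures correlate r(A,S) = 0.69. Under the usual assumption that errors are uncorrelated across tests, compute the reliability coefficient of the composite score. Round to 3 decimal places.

0.938

Var(A+S) = 2 + 2·[0.69] = 2 + 1.38 = 3.38.
Because errors are independent across components, Cov(Tᵢ,Tⱼ) = Cov(Xᵢ,Xⱼ); the off-diagonal part of the true-score variance is the same as above.
True-score variance = [0.96 + 0.83] + 1.38 = 1.79 + 1.38 = 3.17.
Reliability = 3.17 / 3.38 = 0.938.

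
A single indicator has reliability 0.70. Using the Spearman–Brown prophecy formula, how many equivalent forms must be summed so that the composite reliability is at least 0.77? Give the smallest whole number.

2

k ≥ ρ*(1−ρ₁)/(ρ₁(1−ρ*)) = 0.77·0.30 / (0.70·0.23) = 1.435.
Smallest integer k = 2.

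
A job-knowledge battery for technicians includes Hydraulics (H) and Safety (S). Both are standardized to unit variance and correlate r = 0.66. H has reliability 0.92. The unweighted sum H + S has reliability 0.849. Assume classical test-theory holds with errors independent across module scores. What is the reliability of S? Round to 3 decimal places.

Var(H+S) = 2 + 2·0.66 = 3.320.
True-score variance = ρ_H + ρ_S + 2·0.66, so 0.849 = (0.92 + ρ_S + 1.32) / 3.320.
ρ_S = 0.849·3.320 − 0.92 − 1.32 = 0.579.

0.579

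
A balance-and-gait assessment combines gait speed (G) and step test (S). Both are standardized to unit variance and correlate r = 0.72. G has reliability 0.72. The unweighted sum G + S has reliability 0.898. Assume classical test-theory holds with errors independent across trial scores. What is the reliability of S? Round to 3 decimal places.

0.929

Var(G+S) = 2 + 2·0.72 = 3.440.
True-score variance = ρ_G + ρ_S + 2·0.72, so 0.898 = (0.72 + ρ_S + 1.44) / 3.440.
ρ_S = 0.898·3.440 − 0.72 − 1.44 = 0.929.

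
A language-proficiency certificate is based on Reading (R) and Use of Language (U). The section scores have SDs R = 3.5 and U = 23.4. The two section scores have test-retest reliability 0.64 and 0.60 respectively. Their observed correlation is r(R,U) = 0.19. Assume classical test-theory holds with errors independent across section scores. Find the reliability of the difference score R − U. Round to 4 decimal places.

Var(R−U) = 3.5² + 23.4² − 2·3.5·23.4·0.19 = 559.81 − 31.122 = 528.688.
Because errors are independent across components, Cov(Tᵢ,Tⱼ) = Cov(Xᵢ,Xⱼ); the off-diagonal part of the true-score variance is the same as above.
True-score variance = [3.5²·0.64 + 23.4²·0.60] − 31.122 = 336.376 − 31.122 = 305.254.
Reliability = 305.254 / 528.688 = 0.5774.

0.5774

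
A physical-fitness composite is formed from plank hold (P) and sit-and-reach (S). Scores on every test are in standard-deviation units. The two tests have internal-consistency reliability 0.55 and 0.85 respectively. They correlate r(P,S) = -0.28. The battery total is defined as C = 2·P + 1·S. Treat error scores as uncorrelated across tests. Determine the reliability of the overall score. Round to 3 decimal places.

0.497

Var(C) = 2² + 1 + 2·[2·(-0.28)] = 5 − 1.12 = 3.88.
Because errors are independent across components, Cov(Tᵢ,Tⱼ) = Cov(Xᵢ,Xⱼ); the off-diagonal part of the true-score variance is the same as above.
True-score variance = [2²·0.55 + 0.85] − 1.12 = 3.05 − 1.12 = 1.93.
Reliability = 1.93 / 3.88 = 0.497.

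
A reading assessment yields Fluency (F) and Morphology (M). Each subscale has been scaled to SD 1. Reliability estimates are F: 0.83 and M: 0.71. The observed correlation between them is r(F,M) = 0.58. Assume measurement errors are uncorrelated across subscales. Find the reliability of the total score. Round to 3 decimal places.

Var(F+M) = 2 + 2·[0.58] = 2 + 1.16 = 3.16.
Because errors are independent across components, Cov(Tᵢ,Tⱼ) = Cov(Xᵢ,Xⱼ); the off-diagonal part of the true-score variance is the same as above.
True-score variance = [0.83 + 0.71] + 1.16 = 1.54 + 1.16 = 2.7.
Reliability = 2.7 / 3.16 = 0.854.

0.854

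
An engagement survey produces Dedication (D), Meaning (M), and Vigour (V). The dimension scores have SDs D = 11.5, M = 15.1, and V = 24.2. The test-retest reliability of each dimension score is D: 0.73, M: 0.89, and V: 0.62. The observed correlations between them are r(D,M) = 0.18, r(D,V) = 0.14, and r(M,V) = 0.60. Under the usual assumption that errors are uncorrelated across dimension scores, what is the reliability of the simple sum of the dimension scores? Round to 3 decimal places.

Var(D+M+V) = 11.5² + 15.1² + 24.2² + 2·[11.5·15.1·0.18 + 11.5·24.2·0.14 + 15.1·24.2·0.60] = 945.9 + 578.942 = 1524.84.
Because errors are independent across components, Cov(Tᵢ,Tⱼ) = Cov(Xᵢ,Xⱼ); the off-diagonal part of the true-score variance is the same as above.
True-score variance = [11.5²·0.73 + 15.1²·0.89 + 24.2²·0.62] + 578.942 = 662.568 + 578.942 = 1241.51.
Reliability = 1241.51 / 1524.84 = 0.814.

0.814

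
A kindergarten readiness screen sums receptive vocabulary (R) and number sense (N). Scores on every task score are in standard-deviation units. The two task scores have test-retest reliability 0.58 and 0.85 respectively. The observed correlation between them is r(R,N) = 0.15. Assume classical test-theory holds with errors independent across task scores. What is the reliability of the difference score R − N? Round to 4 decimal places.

Var(R−N) = 1 + 1 − 2·0.15 = 2 − 0.3 = 1.7.
With uncorrelated errors the cross-covariances are all true-score covariance, so they carry over unchanged; only the diagonal terms shrink to ρᵢσᵢ².
True-score variance = [0.58 + 0.85] − 0.3 = 1.43 − 0.3 = 1.13.
Reliability = 1.13 / 1.7 = 0.6647.

0.6647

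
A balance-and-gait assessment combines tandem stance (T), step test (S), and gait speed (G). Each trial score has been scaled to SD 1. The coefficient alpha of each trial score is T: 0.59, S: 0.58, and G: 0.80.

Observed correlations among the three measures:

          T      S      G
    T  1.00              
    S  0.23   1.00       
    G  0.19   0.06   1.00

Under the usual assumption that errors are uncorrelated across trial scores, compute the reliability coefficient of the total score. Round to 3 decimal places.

0.740

Var(T+S+G) = 3 + 2·[0.23 + 0.19 + 0.06] = 3 + 0.96 = 3.96.
Under uncorrelated errors the observed covariances equal the true-score covariances, so only the own-variance terms attenuate.
True-score variance = [0.59 + 0.58 + 0.80] + 0.96 = 1.97 + 0.96 = 2.93.
Reliability = 2.93 / 3.96 = 0.740.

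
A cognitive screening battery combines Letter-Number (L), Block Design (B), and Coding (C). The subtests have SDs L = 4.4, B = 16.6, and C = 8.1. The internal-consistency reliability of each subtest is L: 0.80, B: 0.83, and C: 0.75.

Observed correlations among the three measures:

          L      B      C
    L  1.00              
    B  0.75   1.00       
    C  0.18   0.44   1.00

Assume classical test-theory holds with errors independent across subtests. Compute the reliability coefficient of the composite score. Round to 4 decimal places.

0.8884

Var(L+B+C) = 4.4² + 16.6² + 8.1² + 2·[4.4·16.6·0.75 + 4.4·8.1·0.18 + 16.6·8.1·0.44] = 360.53 + 240.715 = 601.245.
Under uncorrelated errors the observed covariances equal the true-score covariances, so only the own-variance terms attenuate.
True-score variance = [4.4²·0.80 + 16.6²·0.83 + 8.1²·0.75] + 240.715 = 293.41 + 240.715 = 534.125.
Reliability = 534.125 / 601.245 = 0.8884.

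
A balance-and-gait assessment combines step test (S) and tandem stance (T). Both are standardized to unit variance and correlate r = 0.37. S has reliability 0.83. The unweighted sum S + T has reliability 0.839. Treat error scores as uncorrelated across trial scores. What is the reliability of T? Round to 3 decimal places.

0.729

Var(S+T) = 2 + 2·0.37 = 2.740.
True-score variance = ρ_S + ρ_T + 2·0.37, so 0.839 = (0.83 + ρ_T + 0.74) / 2.740.
ρ_T = 0.839·2.740 − 0.83 − 0.74 = 0.729.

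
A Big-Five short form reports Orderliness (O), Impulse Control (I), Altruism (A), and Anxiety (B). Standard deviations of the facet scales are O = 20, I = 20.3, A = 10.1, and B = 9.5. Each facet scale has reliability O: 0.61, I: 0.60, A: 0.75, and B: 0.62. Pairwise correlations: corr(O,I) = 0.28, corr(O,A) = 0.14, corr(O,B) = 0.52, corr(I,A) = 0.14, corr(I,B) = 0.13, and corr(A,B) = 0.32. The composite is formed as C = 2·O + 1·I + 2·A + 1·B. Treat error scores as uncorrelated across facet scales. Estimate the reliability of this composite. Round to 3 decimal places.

0.761

Var(C) = 2²·20² + 20.3² + 2²·10.1² + 9.5² + 2·[2·20·20.3·0.28 + 4·20·10.1·0.14 + 2·20·9.5·0.52 + 2·20.3·10.1·0.14 + 20.3·9.5·0.13 + 2·10.1·9.5·0.32] = 2510.38 + 1363.93 = 3874.31.
Under uncorrelated errors the observed covariances equal the true-score covariances, so only the own-variance terms attenuate.
True-score variance = [2²·20²·0.61 + 20.3²·0.60 + 2²·10.1²·0.75 + 9.5²·0.62] + 1363.93 = 1585.24 + 1363.93 = 2949.17.
Reliability = 2949.17 / 3874.31 = 0.761.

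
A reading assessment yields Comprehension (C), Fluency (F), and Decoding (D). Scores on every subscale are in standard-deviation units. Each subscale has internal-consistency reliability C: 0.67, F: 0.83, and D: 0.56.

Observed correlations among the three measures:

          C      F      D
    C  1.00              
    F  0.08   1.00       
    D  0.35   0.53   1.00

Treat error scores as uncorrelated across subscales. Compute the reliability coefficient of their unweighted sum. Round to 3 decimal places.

Var(C+F+D) = 3 + 2·[0.08 + 0.35 + 0.53] = 3 + 1.92 = 4.92.
Because errors are independent across components, Cov(Tᵢ,Tⱼ) = Cov(Xᵢ,Xⱼ); the off-diagonal part of the true-score variance is the same as above.
True-score variance = [0.67 + 0.83 + 0.56] + 1.92 = 2.06 + 1.92 = 3.98.
Reliability = 3.98 / 4.92 = 0.809.

0.809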